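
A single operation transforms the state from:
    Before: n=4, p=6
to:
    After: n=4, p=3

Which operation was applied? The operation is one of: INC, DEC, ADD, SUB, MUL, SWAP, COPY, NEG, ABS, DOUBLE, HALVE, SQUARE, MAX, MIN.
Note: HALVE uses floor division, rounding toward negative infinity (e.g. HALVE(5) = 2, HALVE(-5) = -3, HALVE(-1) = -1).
HALVE(p)

Analyzing the change:
Before: n=4, p=6
After: n=4, p=3
Variable p changed from 6 to 3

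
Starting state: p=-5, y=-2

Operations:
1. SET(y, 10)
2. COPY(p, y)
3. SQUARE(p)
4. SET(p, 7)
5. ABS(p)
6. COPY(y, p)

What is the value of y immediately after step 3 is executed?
y = 10

Tracing y through execution:
Initial: y = -2
After step 1 (SET(y, 10)): y = 10
After step 2 (COPY(p, y)): y = 10
After step 3 (SQUARE(p)): y = 10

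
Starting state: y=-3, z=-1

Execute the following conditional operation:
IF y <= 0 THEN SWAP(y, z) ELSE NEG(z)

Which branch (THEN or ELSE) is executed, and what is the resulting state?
Branch: THEN, Final state: y=-1, z=-3

Evaluating condition: y <= 0
y = -3
Condition is True, so THEN branch executes
After SWAP(y, z): y=-1, z=-3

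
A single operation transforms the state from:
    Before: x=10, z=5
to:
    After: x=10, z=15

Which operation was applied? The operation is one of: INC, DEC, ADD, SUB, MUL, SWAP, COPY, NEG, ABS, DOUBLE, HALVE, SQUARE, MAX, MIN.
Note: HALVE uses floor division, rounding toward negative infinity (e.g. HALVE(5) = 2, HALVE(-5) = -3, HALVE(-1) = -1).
ADD(z, x)

Analyzing the change:
Before: x=10, z=5
After: x=10, z=15
Variable z changed from 5 to 15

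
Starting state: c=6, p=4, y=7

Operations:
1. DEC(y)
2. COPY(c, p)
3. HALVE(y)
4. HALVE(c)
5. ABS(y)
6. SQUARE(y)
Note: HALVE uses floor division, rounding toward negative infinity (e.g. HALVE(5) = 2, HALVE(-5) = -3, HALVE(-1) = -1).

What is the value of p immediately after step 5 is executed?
p = 4

Tracing p through execution:
Initial: p = 4
After step 1 (DEC(y)): p = 4
After step 2 (COPY(c, p)): p = 4
After step 3 (HALVE(y)): p = 4
After step 4 (HALVE(c)): p = 4
After step 5 (ABS(y)): p = 4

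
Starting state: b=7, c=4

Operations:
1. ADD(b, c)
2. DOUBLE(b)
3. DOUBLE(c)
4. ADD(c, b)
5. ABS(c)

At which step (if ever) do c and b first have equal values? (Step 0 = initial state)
Never

c and b never become equal during execution.

Comparing values at each step:
Initial: c=4, b=7
After step 1: c=4, b=11
After step 2: c=4, b=22
After step 3: c=8, b=22
After step 4: c=30, b=22
After step 5: c=30, b=22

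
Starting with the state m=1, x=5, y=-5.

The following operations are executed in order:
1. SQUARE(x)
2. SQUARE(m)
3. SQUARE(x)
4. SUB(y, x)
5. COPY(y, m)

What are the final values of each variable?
{m: 1, x: 625, y: 1}

Step-by-step execution:
Initial: m=1, x=5, y=-5
After step 1 (SQUARE(x)): m=1, x=25, y=-5
After step 2 (SQUARE(m)): m=1, x=25, y=-5
After step 3 (SQUARE(x)): m=1, x=625, y=-5
After step 4 (SUB(y, x)): m=1, x=625, y=-630
After step 5 (COPY(y, m)): m=1, x=625, y=1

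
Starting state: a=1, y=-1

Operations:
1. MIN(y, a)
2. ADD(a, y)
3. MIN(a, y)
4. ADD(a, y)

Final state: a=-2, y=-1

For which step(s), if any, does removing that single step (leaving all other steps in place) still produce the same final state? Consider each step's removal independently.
Step(s) 1, 2

Testing removal of each single step:
Without step 1: final = a=-2, y=-1 (same)
Without step 2: final = a=-2, y=-1 (same)
Without step 3: final = a=-1, y=-1 (different)
Without step 4: final = a=-1, y=-1 (different)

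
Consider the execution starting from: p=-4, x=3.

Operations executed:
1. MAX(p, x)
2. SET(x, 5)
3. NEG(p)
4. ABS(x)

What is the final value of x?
x = 5

Tracing execution:
Step 1: MAX(p, x) → x = 3
Step 2: SET(x, 5) → x = 5
Step 3: NEG(p) → x = 5
Step 4: ABS(x) → x = 5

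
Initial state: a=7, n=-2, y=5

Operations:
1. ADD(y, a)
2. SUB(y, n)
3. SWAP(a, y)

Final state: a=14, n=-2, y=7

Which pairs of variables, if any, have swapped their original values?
None

Comparing initial and final values:
n: -2 → -2
y: 5 → 7
a: 7 → 14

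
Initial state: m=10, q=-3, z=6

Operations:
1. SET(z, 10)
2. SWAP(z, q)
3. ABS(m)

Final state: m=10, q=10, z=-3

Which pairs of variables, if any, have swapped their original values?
None

Comparing initial and final values:
m: 10 → 10
z: 6 → -3
q: -3 → 10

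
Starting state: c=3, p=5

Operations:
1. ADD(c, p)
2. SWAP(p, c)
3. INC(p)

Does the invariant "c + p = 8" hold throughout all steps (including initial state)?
No, violated after step 1

The invariant is violated after step 1.

State at each step:
Initial: c=3, p=5
After step 1: c=8, p=5
After step 2: c=5, p=8
After step 3: c=5, p=9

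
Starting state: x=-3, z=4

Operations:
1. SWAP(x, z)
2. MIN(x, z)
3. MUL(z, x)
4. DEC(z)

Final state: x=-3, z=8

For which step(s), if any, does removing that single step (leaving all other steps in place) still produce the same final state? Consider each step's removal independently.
None - removing any single step changes the final result

Testing removal of each single step:
Without step 1: final = x=-3, z=-13 (different)
Without step 2: final = x=4, z=-13 (different)
Without step 3: final = x=-3, z=-4 (different)
Without step 4: final = x=-3, z=9 (different)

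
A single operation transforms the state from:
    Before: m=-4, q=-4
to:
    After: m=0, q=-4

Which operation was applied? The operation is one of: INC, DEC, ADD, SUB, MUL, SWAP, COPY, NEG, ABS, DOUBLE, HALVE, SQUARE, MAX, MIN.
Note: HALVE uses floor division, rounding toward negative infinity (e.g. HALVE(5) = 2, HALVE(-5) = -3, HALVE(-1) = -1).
SUB(m, q)

Analyzing the change:
Before: m=-4, q=-4
After: m=0, q=-4
Variable m changed from -4 to 0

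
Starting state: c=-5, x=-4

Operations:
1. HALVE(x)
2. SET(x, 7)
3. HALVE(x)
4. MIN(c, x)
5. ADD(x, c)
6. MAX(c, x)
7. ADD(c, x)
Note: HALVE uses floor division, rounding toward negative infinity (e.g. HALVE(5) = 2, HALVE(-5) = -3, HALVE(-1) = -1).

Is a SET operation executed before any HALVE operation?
No

First SET: step 2
First HALVE: step 1
Since 2 > 1, HALVE comes first.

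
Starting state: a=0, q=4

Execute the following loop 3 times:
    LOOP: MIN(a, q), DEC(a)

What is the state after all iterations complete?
a=-3, q=4

Iteration trace:
Start: a=0, q=4
After iteration 1: a=-1, q=4
After iteration 2: a=-2, q=4
After iteration 3: a=-3, q=4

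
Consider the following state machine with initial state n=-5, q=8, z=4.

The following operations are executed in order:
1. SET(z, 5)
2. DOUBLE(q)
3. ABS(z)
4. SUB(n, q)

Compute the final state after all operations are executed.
{n: -21, q: 16, z: 5}

Step-by-step execution:
Initial: n=-5, q=8, z=4
After step 1 (SET(z, 5)): n=-5, q=8, z=5
After step 2 (DOUBLE(q)): n=-5, q=16, z=5
After step 3 (ABS(z)): n=-5, q=16, z=5
After step 4 (SUB(n, q)): n=-21, q=16, z=5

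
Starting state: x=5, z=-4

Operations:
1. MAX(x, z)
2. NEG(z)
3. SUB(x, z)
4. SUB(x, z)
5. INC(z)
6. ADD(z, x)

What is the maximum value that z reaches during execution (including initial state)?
5

Values of z at each step:
Initial: z = -4
After step 1: z = -4
After step 2: z = 4
After step 3: z = 4
After step 4: z = 4
After step 5: z = 5 ← maximum
After step 6: z = 2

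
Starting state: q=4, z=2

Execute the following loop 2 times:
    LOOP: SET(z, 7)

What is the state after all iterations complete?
q=4, z=7

Iteration trace:
Start: q=4, z=2
After iteration 1: q=4, z=7
After iteration 2: q=4, z=7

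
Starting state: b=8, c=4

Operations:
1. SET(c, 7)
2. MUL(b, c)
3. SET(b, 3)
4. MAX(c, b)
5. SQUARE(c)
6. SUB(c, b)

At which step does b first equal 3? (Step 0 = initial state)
Step 3

Tracing b:
Initial: b = 8
After step 1: b = 8
After step 2: b = 56
After step 3: b = 3 ← first occurrence
After step 4: b = 3
After step 5: b = 3
After step 6: b = 3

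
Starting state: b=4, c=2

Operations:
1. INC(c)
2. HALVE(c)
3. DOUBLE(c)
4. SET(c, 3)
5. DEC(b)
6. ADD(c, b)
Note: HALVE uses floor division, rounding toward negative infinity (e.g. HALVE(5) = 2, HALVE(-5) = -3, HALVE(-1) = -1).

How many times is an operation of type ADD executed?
1

Counting ADD operations:
Step 6: ADD(c, b) ← ADD
Total: 1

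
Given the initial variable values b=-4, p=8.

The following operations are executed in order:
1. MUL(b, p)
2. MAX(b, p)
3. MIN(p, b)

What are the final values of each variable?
{b: 8, p: 8}

Step-by-step execution:
Initial: b=-4, p=8
After step 1 (MUL(b, p)): b=-32, p=8
After step 2 (MAX(b, p)): b=8, p=8
After step 3 (MIN(p, b)): b=8, p=8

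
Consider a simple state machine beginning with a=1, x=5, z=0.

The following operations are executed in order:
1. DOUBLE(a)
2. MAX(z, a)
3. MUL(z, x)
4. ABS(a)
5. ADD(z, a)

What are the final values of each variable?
{a: 2, x: 5, z: 12}

Step-by-step execution:
Initial: a=1, x=5, z=0
After step 1 (DOUBLE(a)): a=2, x=5, z=0
After step 2 (MAX(z, a)): a=2, x=5, z=2
After step 3 (MUL(z, x)): a=2, x=5, z=10
After step 4 (ABS(a)): a=2, x=5, z=10
After step 5 (ADD(z, a)): a=2, x=5, z=12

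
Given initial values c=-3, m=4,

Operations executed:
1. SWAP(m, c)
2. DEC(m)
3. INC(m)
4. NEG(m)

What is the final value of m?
m = 3

Tracing execution:
Step 1: SWAP(m, c) → m = -3
Step 2: DEC(m) → m = -4
Step 3: INC(m) → m = -3
Step 4: NEG(m) → m = 3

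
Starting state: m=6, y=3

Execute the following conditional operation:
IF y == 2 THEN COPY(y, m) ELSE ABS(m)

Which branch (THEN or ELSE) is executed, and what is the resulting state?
Branch: ELSE, Final state: m=6, y=3

Evaluating condition: y == 2
y = 3
Condition is False, so ELSE branch executes
After ABS(m): m=6, y=3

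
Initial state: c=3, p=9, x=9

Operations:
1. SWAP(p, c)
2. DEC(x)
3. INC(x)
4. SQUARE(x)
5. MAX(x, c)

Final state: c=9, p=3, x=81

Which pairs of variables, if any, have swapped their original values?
(p, c)

Comparing initial and final values:
p: 9 → 3
x: 9 → 81
c: 3 → 9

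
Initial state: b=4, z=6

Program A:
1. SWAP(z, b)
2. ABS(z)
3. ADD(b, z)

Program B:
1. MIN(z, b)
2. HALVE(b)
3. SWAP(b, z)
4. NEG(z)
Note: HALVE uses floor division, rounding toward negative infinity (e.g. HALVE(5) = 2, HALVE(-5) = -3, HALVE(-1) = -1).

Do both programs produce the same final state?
No

Program A final state: b=10, z=4
Program B final state: b=4, z=-2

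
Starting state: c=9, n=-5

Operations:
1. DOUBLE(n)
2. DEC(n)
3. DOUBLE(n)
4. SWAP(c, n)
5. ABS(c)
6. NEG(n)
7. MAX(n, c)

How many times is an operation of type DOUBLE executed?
2

Counting DOUBLE operations:
Step 1: DOUBLE(n) ← DOUBLE
Step 3: DOUBLE(n) ← DOUBLE
Total: 2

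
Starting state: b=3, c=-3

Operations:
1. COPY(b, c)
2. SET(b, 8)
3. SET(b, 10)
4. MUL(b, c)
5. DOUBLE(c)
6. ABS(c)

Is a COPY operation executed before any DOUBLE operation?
Yes

First COPY: step 1
First DOUBLE: step 5
Since 1 < 5, COPY comes first.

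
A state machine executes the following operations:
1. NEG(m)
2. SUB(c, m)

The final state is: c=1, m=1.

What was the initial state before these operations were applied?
c=2, m=-1

Working backwards:
Final state: c=1, m=1
Before step 2 (SUB(c, m)): c=2, m=1
Before step 1 (NEG(m)): c=2, m=-1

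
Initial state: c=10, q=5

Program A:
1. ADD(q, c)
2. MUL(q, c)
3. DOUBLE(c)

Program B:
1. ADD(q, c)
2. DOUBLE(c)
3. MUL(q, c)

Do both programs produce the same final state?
No

Program A final state: c=20, q=150
Program B final state: c=20, q=300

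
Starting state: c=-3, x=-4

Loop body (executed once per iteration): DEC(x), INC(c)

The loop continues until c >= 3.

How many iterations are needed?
6

Tracing iterations:
Initial: c=-3, x=-4
After iteration 1: c=-2, x=-5
After iteration 2: c=-1, x=-6
After iteration 3: c=0, x=-7
After iteration 4: c=1, x=-8
After iteration 5: c=2, x=-9
After iteration 6: c=3, x=-10
c >= 3 now holds, so the loop exits after 6 iterations.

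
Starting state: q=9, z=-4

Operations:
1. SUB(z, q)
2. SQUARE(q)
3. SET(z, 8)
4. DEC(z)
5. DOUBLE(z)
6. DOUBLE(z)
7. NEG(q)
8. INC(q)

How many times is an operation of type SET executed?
1

Counting SET operations:
Step 3: SET(z, 8) ← SET
Total: 1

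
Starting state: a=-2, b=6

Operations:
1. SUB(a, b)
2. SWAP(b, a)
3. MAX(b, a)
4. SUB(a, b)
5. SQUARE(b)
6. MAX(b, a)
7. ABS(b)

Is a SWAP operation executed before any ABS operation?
Yes

First SWAP: step 2
First ABS: step 7
Since 2 < 7, SWAP comes first.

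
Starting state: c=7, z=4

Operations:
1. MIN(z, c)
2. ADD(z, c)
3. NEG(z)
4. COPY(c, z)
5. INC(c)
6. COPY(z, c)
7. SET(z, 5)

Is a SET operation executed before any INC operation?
No

First SET: step 7
First INC: step 5
Since 7 > 5, INC comes first.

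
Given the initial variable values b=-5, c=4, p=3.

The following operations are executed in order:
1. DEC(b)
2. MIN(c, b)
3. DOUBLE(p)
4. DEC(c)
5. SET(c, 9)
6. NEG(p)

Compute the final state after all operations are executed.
{b: -6, c: 9, p: -6}

Step-by-step execution:
Initial: b=-5, c=4, p=3
After step 1 (DEC(b)): b=-6, c=4, p=3
After step 2 (MIN(c, b)): b=-6, c=-6, p=3
After step 3 (DOUBLE(p)): b=-6, c=-6, p=6
After step 4 (DEC(c)): b=-6, c=-7, p=6
After step 5 (SET(c, 9)): b=-6, c=9, p=6
After step 6 (NEG(p)): b=-6, c=9, p=-6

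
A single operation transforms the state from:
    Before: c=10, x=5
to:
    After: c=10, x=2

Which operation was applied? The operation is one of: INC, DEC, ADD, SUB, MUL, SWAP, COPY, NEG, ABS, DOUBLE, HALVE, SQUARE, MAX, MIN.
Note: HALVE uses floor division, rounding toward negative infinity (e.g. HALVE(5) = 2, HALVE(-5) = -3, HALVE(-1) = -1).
HALVE(x)

Analyzing the change:
Before: c=10, x=5
After: c=10, x=2
Variable x changed from 5 to 2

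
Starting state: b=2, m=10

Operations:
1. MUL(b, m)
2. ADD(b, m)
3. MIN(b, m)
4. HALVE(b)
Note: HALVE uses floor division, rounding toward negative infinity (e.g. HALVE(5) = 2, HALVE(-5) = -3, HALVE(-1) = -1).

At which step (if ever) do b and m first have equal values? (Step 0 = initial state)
Step 3

b and m first become equal after step 3.

Comparing values at each step:
Initial: b=2, m=10
After step 1: b=20, m=10
After step 2: b=30, m=10
After step 3: b=10, m=10 ← equal!
After step 4: b=5, m=10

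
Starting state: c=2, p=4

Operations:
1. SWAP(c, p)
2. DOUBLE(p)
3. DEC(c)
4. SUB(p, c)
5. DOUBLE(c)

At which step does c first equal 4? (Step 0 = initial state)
Step 1

Tracing c:
Initial: c = 2
After step 1: c = 4 ← first occurrence
After step 2: c = 4
After step 3: c = 3
After step 4: c = 3
After step 5: c = 6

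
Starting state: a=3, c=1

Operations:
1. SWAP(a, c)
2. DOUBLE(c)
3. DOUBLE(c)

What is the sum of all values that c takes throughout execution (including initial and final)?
22

Values of c at each step:
Initial: c = 1
After step 1: c = 3
After step 2: c = 6
After step 3: c = 12
Sum = 1 + 3 + 6 + 12 = 22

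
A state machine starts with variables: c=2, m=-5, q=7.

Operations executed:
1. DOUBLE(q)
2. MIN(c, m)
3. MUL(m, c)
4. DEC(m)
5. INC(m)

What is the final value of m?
m = 25

Tracing execution:
Step 1: DOUBLE(q) → m = -5
Step 2: MIN(c, m) → m = -5
Step 3: MUL(m, c) → m = 25
Step 4: DEC(m) → m = 24
Step 5: INC(m) → m = 25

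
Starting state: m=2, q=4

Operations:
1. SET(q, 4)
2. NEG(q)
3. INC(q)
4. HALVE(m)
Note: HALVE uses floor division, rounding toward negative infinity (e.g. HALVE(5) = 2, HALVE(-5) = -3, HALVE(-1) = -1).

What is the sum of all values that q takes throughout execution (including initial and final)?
-2

Values of q at each step:
Initial: q = 4
After step 1: q = 4
After step 2: q = -4
After step 3: q = -3
After step 4: q = -3
Sum = 4 + 4 + -4 + -3 + -3 = -2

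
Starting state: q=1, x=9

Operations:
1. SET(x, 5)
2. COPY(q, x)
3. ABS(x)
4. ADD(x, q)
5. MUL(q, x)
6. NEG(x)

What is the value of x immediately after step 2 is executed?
x = 5

Tracing x through execution:
Initial: x = 9
After step 1 (SET(x, 5)): x = 5
After step 2 (COPY(q, x)): x = 5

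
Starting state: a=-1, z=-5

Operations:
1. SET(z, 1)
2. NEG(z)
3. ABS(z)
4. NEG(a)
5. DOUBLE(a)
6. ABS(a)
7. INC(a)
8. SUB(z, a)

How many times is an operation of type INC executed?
1

Counting INC operations:
Step 7: INC(a) ← INC
Total: 1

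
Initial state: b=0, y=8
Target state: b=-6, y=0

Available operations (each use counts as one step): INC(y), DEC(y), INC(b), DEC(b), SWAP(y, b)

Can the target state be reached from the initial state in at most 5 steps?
No

The target state cannot be reached within 5 steps.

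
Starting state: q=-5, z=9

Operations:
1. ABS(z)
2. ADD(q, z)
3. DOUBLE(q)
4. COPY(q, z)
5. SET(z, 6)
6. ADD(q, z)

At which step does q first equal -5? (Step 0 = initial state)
Step 0

Tracing q:
Initial: q = -5 ← first occurrence
After step 1: q = -5
After step 2: q = 4
After step 3: q = 8
After step 4: q = 9
After step 5: q = 9
After step 6: q = 15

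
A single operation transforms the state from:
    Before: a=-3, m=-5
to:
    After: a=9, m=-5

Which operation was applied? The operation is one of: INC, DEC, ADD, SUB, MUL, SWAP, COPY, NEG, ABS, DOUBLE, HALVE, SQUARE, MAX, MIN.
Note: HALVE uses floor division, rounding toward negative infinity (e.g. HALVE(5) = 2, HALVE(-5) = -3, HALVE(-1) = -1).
SQUARE(a)

Analyzing the change:
Before: a=-3, m=-5
After: a=9, m=-5
Variable a changed from -3 to 9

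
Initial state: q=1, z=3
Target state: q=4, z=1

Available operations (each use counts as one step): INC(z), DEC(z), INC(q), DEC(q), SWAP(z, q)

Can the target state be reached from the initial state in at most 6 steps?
Yes

Path (2 steps): INC(z) → SWAP(z, q)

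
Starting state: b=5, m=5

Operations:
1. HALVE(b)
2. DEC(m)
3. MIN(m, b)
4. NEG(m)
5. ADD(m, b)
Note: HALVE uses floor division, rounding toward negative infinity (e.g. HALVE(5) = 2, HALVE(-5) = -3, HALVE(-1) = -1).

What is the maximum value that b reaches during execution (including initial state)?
5

Values of b at each step:
Initial: b = 5 ← maximum
After step 1: b = 2
After step 2: b = 2
After step 3: b = 2
After step 4: b = 2
After step 5: b = 2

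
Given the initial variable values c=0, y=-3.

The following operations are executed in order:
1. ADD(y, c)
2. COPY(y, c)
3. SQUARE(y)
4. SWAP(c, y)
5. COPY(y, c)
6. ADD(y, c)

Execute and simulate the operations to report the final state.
{c: 0, y: 0}

Step-by-step execution:
Initial: c=0, y=-3
After step 1 (ADD(y, c)): c=0, y=-3
After step 2 (COPY(y, c)): c=0, y=0
After step 3 (SQUARE(y)): c=0, y=0
After step 4 (SWAP(c, y)): c=0, y=0
After step 5 (COPY(y, c)): c=0, y=0
After step 6 (ADD(y, c)): c=0, y=0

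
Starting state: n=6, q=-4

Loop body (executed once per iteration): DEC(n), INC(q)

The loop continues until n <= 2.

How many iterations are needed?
4

Tracing iterations:
Initial: n=6, q=-4
After iteration 1: n=5, q=-3
After iteration 2: n=4, q=-2
After iteration 3: n=3, q=-1
After iteration 4: n=2, q=0
n <= 2 now holds, so the loop exits after 4 iterations.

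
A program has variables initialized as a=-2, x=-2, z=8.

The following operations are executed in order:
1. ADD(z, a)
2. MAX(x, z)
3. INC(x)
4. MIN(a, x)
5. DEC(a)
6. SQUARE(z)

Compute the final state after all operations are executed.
{a: -3, x: 7, z: 36}

Step-by-step execution:
Initial: a=-2, x=-2, z=8
After step 1 (ADD(z, a)): a=-2, x=-2, z=6
After step 2 (MAX(x, z)): a=-2, x=6, z=6
After step 3 (INC(x)): a=-2, x=7, z=6
After step 4 (MIN(a, x)): a=-2, x=7, z=6
After step 5 (DEC(a)): a=-3, x=7, z=6
After step 6 (SQUARE(z)): a=-3, x=7, z=36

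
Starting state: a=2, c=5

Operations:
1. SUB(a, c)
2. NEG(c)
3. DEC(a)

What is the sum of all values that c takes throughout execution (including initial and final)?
0

Values of c at each step:
Initial: c = 5
After step 1: c = 5
After step 2: c = -5
After step 3: c = -5
Sum = 5 + 5 + -5 + -5 = 0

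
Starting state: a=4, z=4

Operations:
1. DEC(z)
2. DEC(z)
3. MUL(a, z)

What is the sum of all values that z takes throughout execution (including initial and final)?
11

Values of z at each step:
Initial: z = 4
After step 1: z = 3
After step 2: z = 2
After step 3: z = 2
Sum = 4 + 3 + 2 + 2 = 11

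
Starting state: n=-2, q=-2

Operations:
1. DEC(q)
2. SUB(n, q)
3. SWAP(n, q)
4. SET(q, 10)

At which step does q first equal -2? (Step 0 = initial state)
Step 0

Tracing q:
Initial: q = -2 ← first occurrence
After step 1: q = -3
After step 2: q = -3
After step 3: q = 1
After step 4: q = 10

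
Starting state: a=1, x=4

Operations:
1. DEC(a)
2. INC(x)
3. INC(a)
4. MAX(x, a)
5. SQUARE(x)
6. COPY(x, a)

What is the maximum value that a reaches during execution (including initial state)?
1

Values of a at each step:
Initial: a = 1 ← maximum
After step 1: a = 0
After step 2: a = 0
After step 3: a = 1
After step 4: a = 1
After step 5: a = 1
After step 6: a = 1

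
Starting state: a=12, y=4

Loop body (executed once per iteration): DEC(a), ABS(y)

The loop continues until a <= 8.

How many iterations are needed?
4

Tracing iterations:
Initial: a=12, y=4
After iteration 1: a=11, y=4
After iteration 2: a=10, y=4
After iteration 3: a=9, y=4
After iteration 4: a=8, y=4
a <= 8 now holds, so the loop exits after 4 iterations.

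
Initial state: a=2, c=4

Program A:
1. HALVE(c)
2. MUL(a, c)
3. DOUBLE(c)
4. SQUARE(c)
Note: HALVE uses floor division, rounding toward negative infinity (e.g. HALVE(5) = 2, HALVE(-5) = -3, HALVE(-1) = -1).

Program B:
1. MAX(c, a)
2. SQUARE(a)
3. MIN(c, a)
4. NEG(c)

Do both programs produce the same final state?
No

Program A final state: a=4, c=16
Program B final state: a=4, c=-4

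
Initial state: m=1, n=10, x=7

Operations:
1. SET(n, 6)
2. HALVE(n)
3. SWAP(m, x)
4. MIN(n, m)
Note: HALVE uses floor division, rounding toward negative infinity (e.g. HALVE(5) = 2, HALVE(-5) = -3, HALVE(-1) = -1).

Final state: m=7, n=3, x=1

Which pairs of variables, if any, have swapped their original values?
(m, x)

Comparing initial and final values:
n: 10 → 3
m: 1 → 7
x: 7 → 1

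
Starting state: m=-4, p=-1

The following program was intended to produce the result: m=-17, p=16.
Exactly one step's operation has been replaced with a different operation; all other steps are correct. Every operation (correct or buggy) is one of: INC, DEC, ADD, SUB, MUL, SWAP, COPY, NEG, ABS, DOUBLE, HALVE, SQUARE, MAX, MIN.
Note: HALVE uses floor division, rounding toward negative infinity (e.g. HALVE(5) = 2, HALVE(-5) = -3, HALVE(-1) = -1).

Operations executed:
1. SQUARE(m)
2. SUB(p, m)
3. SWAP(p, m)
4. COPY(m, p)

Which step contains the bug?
Step 4

Trace with buggy code:
Initial: m=-4, p=-1
After step 1: m=16, p=-1
After step 2: m=16, p=-17
After step 3: m=-17, p=16
After step 4: m=16, p=16
Actual final m=16, p=16 ≠ expected m=-17, p=16.
Step 4 is the only position where a single-operation replacement can produce the expected result.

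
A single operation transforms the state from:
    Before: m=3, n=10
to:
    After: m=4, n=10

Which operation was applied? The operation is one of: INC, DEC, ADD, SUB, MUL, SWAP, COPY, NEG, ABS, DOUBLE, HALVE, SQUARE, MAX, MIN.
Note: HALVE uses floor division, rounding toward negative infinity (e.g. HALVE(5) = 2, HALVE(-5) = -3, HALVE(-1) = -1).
INC(m)

Analyzing the change:
Before: m=3, n=10
After: m=4, n=10
Variable m changed from 3 to 4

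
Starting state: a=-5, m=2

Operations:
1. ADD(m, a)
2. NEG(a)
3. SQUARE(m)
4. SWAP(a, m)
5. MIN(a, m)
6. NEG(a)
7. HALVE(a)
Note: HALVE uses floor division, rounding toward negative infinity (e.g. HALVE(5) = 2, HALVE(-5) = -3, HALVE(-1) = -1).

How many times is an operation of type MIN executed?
1

Counting MIN operations:
Step 5: MIN(a, m) ← MIN
Total: 1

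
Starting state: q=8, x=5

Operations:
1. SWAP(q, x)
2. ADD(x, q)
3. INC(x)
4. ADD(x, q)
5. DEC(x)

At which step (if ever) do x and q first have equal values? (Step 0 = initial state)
Never

x and q never become equal during execution.

Comparing values at each step:
Initial: x=5, q=8
After step 1: x=8, q=5
After step 2: x=13, q=5
After step 3: x=14, q=5
After step 4: x=19, q=5
After step 5: x=18, q=5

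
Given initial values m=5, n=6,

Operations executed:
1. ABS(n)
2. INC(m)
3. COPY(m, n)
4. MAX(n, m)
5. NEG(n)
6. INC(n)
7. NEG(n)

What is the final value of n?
n = 5

Tracing execution:
Step 1: ABS(n) → n = 6
Step 2: INC(m) → n = 6
Step 3: COPY(m, n) → n = 6
Step 4: MAX(n, m) → n = 6
Step 5: NEG(n) → n = -6
Step 6: INC(n) → n = -5
Step 7: NEG(n) → n = 5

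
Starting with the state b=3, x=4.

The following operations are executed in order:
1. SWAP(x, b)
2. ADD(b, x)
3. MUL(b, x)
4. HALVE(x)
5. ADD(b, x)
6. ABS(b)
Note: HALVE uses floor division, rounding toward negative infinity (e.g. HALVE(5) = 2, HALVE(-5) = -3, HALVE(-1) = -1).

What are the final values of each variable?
{b: 22, x: 1}

Step-by-step execution:
Initial: b=3, x=4
After step 1 (SWAP(x, b)): b=4, x=3
After step 2 (ADD(b, x)): b=7, x=3
After step 3 (MUL(b, x)): b=21, x=3
After step 4 (HALVE(x)): b=21, x=1
After step 5 (ADD(b, x)): b=22, x=1
After step 6 (ABS(b)): b=22, x=1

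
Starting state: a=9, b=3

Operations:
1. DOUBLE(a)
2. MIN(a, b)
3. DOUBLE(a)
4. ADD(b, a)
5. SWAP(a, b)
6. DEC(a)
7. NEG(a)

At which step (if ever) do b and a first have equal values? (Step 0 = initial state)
Step 2

b and a first become equal after step 2.

Comparing values at each step:
Initial: b=3, a=9
After step 1: b=3, a=18
After step 2: b=3, a=3 ← equal!
After step 3: b=3, a=6
After step 4: b=9, a=6
After step 5: b=6, a=9
After step 6: b=6, a=8
After step 7: b=6, a=-8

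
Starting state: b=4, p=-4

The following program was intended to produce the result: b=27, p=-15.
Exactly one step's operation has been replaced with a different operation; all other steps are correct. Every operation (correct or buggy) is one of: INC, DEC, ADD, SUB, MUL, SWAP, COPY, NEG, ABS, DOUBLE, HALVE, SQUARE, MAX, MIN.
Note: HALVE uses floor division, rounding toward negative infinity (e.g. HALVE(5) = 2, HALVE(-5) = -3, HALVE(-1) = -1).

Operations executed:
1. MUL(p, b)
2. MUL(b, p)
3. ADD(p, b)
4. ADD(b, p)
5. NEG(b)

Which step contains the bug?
Step 1

Trace with buggy code:
Initial: b=4, p=-4
After step 1: b=4, p=-16
After step 2: b=-64, p=-16
After step 3: b=-64, p=-80
After step 4: b=-144, p=-80
After step 5: b=144, p=-80
Actual final b=144, p=-80 ≠ expected b=27, p=-15.
Step 1 is the only position where a single-operation replacement can produce the expected result.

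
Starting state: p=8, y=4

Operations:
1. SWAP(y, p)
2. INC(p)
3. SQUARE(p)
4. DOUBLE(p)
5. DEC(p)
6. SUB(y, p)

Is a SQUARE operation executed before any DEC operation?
Yes

First SQUARE: step 3
First DEC: step 5
Since 3 < 5, SQUARE comes first.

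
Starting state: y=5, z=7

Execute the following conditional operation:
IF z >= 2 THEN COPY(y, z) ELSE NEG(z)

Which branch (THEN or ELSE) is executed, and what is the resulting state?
Branch: THEN, Final state: y=7, z=7

Evaluating condition: z >= 2
z = 7
Condition is True, so THEN branch executes
After COPY(y, z): y=7, z=7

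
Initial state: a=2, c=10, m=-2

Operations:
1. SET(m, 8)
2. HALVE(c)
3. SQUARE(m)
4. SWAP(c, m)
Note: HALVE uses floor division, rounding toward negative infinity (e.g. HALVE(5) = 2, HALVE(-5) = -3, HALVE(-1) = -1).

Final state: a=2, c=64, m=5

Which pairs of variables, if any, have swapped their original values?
None

Comparing initial and final values:
a: 2 → 2
m: -2 → 5
c: 10 → 64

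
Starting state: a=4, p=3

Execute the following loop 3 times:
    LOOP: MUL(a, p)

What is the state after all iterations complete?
a=108, p=3

Iteration trace:
Start: a=4, p=3
After iteration 1: a=12, p=3
After iteration 2: a=36, p=3
After iteration 3: a=108, p=3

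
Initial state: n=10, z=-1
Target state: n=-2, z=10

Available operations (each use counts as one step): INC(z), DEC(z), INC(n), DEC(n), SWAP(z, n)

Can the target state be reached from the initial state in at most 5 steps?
Yes

Path (2 steps): DEC(z) → SWAP(z, n)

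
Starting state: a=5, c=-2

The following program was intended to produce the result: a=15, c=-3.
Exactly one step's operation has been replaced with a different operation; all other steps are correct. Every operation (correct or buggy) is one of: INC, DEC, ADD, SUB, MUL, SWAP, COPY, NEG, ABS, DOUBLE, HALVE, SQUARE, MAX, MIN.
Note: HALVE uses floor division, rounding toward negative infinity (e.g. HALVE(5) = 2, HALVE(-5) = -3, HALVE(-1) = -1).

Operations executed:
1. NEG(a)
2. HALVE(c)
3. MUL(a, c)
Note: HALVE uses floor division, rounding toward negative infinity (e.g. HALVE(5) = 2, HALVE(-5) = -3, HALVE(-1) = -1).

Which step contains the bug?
Step 2

Trace with buggy code:
Initial: a=5, c=-2
After step 1: a=-5, c=-2
After step 2: a=-5, c=-1
After step 3: a=5, c=-1
Actual final a=5, c=-1 ≠ expected a=15, c=-3.
Step 2 is the only position where a single-operation replacement can produce the expected result.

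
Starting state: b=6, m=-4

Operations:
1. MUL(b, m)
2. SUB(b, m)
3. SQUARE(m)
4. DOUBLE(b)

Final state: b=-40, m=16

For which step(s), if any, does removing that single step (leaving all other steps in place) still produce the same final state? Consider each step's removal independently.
None - removing any single step changes the final result

Testing removal of each single step:
Without step 1: final = b=20, m=16 (different)
Without step 2: final = b=-48, m=16 (different)
Without step 3: final = b=-40, m=-4 (different)
Without step 4: final = b=-20, m=16 (different)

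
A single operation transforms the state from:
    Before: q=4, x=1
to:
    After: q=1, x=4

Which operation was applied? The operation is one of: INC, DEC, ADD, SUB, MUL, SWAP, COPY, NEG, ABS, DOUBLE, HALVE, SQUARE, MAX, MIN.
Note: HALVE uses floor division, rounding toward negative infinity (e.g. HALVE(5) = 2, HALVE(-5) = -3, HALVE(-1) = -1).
SWAP(q, x)

Analyzing the change:
Before: q=4, x=1
After: q=1, x=4
Variable q changed from 4 to 1
Variable x changed from 1 to 4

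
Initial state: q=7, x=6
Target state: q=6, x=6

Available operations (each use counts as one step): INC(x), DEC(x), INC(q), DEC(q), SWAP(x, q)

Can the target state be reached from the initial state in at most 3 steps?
Yes

Path (1 step): DEC(q)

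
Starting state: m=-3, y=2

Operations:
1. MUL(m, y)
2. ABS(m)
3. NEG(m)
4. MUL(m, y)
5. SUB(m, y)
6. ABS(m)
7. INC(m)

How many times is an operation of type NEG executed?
1

Counting NEG operations:
Step 3: NEG(m) ← NEG
Total: 1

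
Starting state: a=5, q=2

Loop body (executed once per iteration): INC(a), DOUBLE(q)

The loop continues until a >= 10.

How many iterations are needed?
5

Tracing iterations:
Initial: a=5, q=2
After iteration 1: a=6, q=4
After iteration 2: a=7, q=8
After iteration 3: a=8, q=16
After iteration 4: a=9, q=32
After iteration 5: a=10, q=64
a >= 10 now holds, so the loop exits after 5 iterations.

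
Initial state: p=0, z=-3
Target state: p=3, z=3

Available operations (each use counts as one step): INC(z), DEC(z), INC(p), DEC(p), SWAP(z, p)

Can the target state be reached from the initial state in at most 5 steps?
No

The target state cannot be reached within 5 steps.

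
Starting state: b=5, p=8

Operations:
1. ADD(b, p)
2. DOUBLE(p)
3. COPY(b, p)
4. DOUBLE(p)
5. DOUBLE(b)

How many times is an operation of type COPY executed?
1

Counting COPY operations:
Step 3: COPY(b, p) ← COPY
Total: 1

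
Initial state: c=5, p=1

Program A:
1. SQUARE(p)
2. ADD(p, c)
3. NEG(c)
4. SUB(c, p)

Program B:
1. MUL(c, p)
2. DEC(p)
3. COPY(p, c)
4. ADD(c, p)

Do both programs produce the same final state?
No

Program A final state: c=-11, p=6
Program B final state: c=10, p=5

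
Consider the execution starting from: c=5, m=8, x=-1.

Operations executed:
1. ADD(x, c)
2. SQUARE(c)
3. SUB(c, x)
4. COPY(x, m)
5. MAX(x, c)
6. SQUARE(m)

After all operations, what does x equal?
x = 21

Tracing execution:
Step 1: ADD(x, c) → x = 4
Step 2: SQUARE(c) → x = 4
Step 3: SUB(c, x) → x = 4
Step 4: COPY(x, m) → x = 8
Step 5: MAX(x, c) → x = 21
Step 6: SQUARE(m) → x = 21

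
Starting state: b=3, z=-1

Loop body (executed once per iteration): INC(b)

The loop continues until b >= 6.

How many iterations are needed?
3

Tracing iterations:
Initial: b=3, z=-1
After iteration 1: b=4, z=-1
After iteration 2: b=5, z=-1
After iteration 3: b=6, z=-1
b >= 6 now holds, so the loop exits after 3 iterations.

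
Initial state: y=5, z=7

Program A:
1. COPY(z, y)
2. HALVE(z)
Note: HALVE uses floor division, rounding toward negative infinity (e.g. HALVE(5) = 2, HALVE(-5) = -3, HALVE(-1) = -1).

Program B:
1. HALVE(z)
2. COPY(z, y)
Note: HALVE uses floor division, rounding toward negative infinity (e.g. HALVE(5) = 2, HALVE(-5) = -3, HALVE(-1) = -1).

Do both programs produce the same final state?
No

Program A final state: y=5, z=2
Program B final state: y=5, z=5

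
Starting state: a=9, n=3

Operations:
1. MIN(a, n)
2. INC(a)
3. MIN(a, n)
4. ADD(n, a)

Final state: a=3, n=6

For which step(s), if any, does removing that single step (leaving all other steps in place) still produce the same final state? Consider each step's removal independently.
Step(s) 1, 2

Testing removal of each single step:
Without step 1: final = a=3, n=6 (same)
Without step 2: final = a=3, n=6 (same)
Without step 3: final = a=4, n=7 (different)
Without step 4: final = a=3, n=3 (different)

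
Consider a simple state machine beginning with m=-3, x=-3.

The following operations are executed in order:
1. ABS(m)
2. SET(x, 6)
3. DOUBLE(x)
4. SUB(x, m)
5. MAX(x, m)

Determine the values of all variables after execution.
{m: 3, x: 9}

Step-by-step execution:
Initial: m=-3, x=-3
After step 1 (ABS(m)): m=3, x=-3
After step 2 (SET(x, 6)): m=3, x=6
After step 3 (DOUBLE(x)): m=3, x=12
After step 4 (SUB(x, m)): m=3, x=9
After step 5 (MAX(x, m)): m=3, x=9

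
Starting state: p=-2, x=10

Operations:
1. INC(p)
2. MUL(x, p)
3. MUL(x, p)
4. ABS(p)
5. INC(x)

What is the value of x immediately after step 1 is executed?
x = 10

Tracing x through execution:
Initial: x = 10
After step 1 (INC(p)): x = 10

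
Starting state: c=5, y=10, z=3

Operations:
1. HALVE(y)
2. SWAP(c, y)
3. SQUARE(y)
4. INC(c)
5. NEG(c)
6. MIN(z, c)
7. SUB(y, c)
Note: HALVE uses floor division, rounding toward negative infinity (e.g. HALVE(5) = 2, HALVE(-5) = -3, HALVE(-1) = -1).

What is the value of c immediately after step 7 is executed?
c = -6

Tracing c through execution:
Initial: c = 5
After step 1 (HALVE(y)): c = 5
After step 2 (SWAP(c, y)): c = 5
After step 3 (SQUARE(y)): c = 5
After step 4 (INC(c)): c = 6
After step 5 (NEG(c)): c = -6
After step 6 (MIN(z, c)): c = -6
After step 7 (SUB(y, c)): c = -6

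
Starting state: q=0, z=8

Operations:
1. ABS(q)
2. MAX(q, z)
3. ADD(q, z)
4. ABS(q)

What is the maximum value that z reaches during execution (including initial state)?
8

Values of z at each step:
Initial: z = 8 ← maximum
After step 1: z = 8
After step 2: z = 8
After step 3: z = 8
After step 4: z = 8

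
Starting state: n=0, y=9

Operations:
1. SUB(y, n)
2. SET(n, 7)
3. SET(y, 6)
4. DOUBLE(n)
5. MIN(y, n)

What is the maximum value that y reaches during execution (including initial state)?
9

Values of y at each step:
Initial: y = 9 ← maximum
After step 1: y = 9
After step 2: y = 9
After step 3: y = 6
After step 4: y = 6
After step 5: y = 6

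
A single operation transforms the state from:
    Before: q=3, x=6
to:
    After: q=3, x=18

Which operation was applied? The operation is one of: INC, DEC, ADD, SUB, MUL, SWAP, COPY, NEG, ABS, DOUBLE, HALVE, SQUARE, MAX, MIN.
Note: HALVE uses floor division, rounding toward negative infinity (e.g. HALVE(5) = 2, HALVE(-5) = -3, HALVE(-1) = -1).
MUL(x, q)

Analyzing the change:
Before: q=3, x=6
After: q=3, x=18
Variable x changed from 6 to 18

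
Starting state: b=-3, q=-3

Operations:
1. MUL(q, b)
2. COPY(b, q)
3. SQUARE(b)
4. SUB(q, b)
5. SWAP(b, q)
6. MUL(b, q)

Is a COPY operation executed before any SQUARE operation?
Yes

First COPY: step 2
First SQUARE: step 3
Since 2 < 3, COPY comes first.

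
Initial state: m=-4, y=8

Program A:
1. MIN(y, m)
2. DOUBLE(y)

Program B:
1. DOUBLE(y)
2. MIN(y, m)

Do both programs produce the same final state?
No

Program A final state: m=-4, y=-8
Program B final state: m=-4, y=-4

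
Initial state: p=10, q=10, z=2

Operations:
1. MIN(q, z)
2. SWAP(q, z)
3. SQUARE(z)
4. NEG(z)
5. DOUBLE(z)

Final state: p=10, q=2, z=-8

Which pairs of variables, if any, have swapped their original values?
None

Comparing initial and final values:
q: 10 → 2
p: 10 → 10
z: 2 → -8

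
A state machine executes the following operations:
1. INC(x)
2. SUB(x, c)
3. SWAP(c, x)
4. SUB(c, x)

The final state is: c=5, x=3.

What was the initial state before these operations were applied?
c=3, x=10

Working backwards:
Final state: c=5, x=3
Before step 4 (SUB(c, x)): c=8, x=3
Before step 3 (SWAP(c, x)): c=3, x=8
Before step 2 (SUB(x, c)): c=3, x=11
Before step 1 (INC(x)): c=3, x=10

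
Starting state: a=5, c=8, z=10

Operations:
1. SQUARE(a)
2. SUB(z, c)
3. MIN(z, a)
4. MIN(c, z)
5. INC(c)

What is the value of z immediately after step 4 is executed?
z = 2

Tracing z through execution:
Initial: z = 10
After step 1 (SQUARE(a)): z = 10
After step 2 (SUB(z, c)): z = 2
After step 3 (MIN(z, a)): z = 2
After step 4 (MIN(c, z)): z = 2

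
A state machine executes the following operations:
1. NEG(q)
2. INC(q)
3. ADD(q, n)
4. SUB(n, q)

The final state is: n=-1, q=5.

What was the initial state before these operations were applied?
n=4, q=0

Working backwards:
Final state: n=-1, q=5
Before step 4 (SUB(n, q)): n=4, q=5
Before step 3 (ADD(q, n)): n=4, q=1
Before step 2 (INC(q)): n=4, q=0
Before step 1 (NEG(q)): n=4, q=0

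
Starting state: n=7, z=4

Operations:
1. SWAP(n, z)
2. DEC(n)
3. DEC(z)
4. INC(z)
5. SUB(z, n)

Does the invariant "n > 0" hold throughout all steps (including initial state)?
Yes

The invariant holds at every step.

State at each step:
Initial: n=7, z=4
After step 1: n=4, z=7
After step 2: n=3, z=7
After step 3: n=3, z=6
After step 4: n=3, z=7
After step 5: n=3, z=4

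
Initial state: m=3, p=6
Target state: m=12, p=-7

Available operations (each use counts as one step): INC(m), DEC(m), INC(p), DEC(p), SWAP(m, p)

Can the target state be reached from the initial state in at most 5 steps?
No

The target state cannot be reached within 5 steps.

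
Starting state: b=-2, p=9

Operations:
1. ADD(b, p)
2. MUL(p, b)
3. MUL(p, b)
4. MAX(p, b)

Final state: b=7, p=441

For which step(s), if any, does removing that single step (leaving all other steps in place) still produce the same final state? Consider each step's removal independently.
Step(s) 4

Testing removal of each single step:
Without step 1: final = b=-2, p=36 (different)
Without step 2: final = b=7, p=63 (different)
Without step 3: final = b=7, p=63 (different)
Without step 4: final = b=7, p=441 (same)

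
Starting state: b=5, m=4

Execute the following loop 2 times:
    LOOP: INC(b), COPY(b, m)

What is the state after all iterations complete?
b=4, m=4

Iteration trace:
Start: b=5, m=4
After iteration 1: b=4, m=4
After iteration 2: b=4, m=4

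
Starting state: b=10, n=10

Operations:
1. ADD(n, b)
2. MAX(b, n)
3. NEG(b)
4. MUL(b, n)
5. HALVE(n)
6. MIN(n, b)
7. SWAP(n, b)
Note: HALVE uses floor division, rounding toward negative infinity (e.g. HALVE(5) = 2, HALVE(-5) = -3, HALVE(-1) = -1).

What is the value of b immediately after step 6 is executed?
b = -400

Tracing b through execution:
Initial: b = 10
After step 1 (ADD(n, b)): b = 10
After step 2 (MAX(b, n)): b = 20
After step 3 (NEG(b)): b = -20
After step 4 (MUL(b, n)): b = -400
After step 5 (HALVE(n)): b = -400
After step 6 (MIN(n, b)): b = -400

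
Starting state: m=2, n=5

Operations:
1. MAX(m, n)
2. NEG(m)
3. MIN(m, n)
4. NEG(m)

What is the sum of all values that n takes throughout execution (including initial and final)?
25

Values of n at each step:
Initial: n = 5
After step 1: n = 5
After step 2: n = 5
After step 3: n = 5
After step 4: n = 5
Sum = 5 + 5 + 5 + 5 + 5 = 25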